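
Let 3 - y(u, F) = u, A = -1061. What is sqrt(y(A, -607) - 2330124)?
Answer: 2*I*sqrt(582265) ≈ 1526.1*I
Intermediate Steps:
y(u, F) = 3 - u
sqrt(y(A, -607) - 2330124) = sqrt((3 - 1*(-1061)) - 2330124) = sqrt((3 + 1061) - 2330124) = sqrt(1064 - 2330124) = sqrt(-2329060) = 2*I*sqrt(582265)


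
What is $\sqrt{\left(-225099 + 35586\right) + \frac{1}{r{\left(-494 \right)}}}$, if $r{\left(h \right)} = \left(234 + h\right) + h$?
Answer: $\frac{i \sqrt{107741173462}}{754} \approx 435.33 i$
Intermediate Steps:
$r{\left(h \right)} = 234 + 2 h$
$\sqrt{\left(-225099 + 35586\right) + \frac{1}{r{\left(-494 \right)}}} = \sqrt{\left(-225099 + 35586\right) + \frac{1}{234 + 2 \left(-494\right)}} = \sqrt{-189513 + \frac{1}{234 - 988}} = \sqrt{-189513 + \frac{1}{-754}} = \sqrt{-189513 - \frac{1}{754}} = \sqrt{- \frac{142892803}{754}} = \frac{i \sqrt{107741173462}}{754}$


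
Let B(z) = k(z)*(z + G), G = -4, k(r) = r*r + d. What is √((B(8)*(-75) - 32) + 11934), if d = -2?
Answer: I*√6698 ≈ 81.841*I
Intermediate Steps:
k(r) = -2 + r² (k(r) = r*r - 2 = r² - 2 = -2 + r²)
B(z) = (-4 + z)*(-2 + z²) (B(z) = (-2 + z²)*(z - 4) = (-2 + z²)*(-4 + z) = (-4 + z)*(-2 + z²))
√((B(8)*(-75) - 32) + 11934) = √((((-4 + 8)*(-2 + 8²))*(-75) - 32) + 11934) = √(((4*(-2 + 64))*(-75) - 32) + 11934) = √(((4*62)*(-75) - 32) + 11934) = √((248*(-75) - 32) + 11934) = √((-18600 - 32) + 11934) = √(-18632 + 11934) = √(-6698) = I*√6698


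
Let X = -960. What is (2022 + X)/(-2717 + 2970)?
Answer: 1062/253 ≈ 4.1976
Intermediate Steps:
(2022 + X)/(-2717 + 2970) = (2022 - 960)/(-2717 + 2970) = 1062/253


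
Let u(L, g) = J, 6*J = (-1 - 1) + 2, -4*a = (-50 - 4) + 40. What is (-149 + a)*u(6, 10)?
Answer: 0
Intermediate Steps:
a = 7/2 (a = -((-50 - 4) + 40)/4 = -(-54 + 40)/4 = -1/4*(-14) = 7/2 ≈ 3.5000)
J = 0 (J = ((-1 - 1) + 2)/6 = (-2 + 2)/6 = (1/6)*0 = 0)
u(L, g) = 0
(-149 + a)*u(6, 10) = (-149 + 7/2)*0 = -291/2*0 = 0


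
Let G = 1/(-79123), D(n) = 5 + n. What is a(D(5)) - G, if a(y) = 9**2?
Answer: 6408964/79123 ≈ 81.000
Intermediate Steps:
a(y) = 81
G = -1/79123 ≈ -1.2639e-5
a(D(5)) - G = 81 - 1*(-1/79123) = 81 + 1/79123 = 6408964/79123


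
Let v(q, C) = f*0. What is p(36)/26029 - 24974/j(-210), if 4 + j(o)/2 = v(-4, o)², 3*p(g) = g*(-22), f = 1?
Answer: 325023067/104116 ≈ 3121.7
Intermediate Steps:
v(q, C) = 0 (v(q, C) = 1*0 = 0)
p(g) = -22*g/3 (p(g) = (g*(-22))/3 = (-22*g)/3 = -22*g/3)
j(o) = -8 (j(o) = -8 + 2*0² = -8 + 2*0 = -8 + 0 = -8)
p(36)/26029 - 24974/j(-210) = -22/3*36/26029 - 24974/(-8) = -264*1/26029 - 24974*(-⅛) = -264/26029 + 12487/4 = 325023067/104116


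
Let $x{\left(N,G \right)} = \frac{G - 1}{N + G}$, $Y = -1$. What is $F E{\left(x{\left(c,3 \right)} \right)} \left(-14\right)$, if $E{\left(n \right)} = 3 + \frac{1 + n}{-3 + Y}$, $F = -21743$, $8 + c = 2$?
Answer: $\frac{5327035}{6} \approx 8.8784 \cdot 10^{5}$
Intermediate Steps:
$c = -6$ ($c = -8 + 2 = -6$)
$x{\left(N,G \right)} = \frac{-1 + G}{G + N}$
$E{\left(n \right)} = \frac{11}{4} - \frac{n}{4}$ ($E{\left(n \right)} = 3 + \frac{1 + n}{-3 - 1} = 3 + \frac{1 + n}{-4} = 3 + \left(1 + n\right) \left(- \frac{1}{4}\right) = 3 - \left(\frac{1}{4} + \frac{n}{4}\right) = \frac{11}{4} - \frac{n}{4}$)
$F E{\left(x{\left(c,3 \right)} \right)} \left(-14\right) = - 21743 \left(\frac{11}{4} - \frac{\frac{1}{3 - 6} \left(-1 + 3\right)}{4}\right) \left(-14\right) = - 21743 \left(\frac{11}{4} - \frac{\frac{1}{-3} \cdot 2}{4}\right) \left(-14\right) = - 21743 \left(\frac{11}{4} - \frac{\left(- \frac{1}{3}\right) 2}{4}\right) \left(-14\right) = - 21743 \left(\frac{11}{4} - - \frac{1}{6}\right) \left(-14\right) = - 21743 \left(\frac{11}{4} + \frac{1}{6}\right) \left(-14\right) = - 21743 \cdot \frac{35}{12} \left(-14\right) = \left(-21743\right) \left(- \frac{245}{6}\right) = \frac{5327035}{6}$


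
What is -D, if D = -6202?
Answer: 6202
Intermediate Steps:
-D = -1*(-6202) = 6202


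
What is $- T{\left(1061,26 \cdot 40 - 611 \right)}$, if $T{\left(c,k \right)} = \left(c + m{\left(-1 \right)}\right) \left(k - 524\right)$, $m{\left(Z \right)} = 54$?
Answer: $105925$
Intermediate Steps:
$T{\left(c,k \right)} = \left(-524 + k\right) \left(54 + c\right)$ ($T{\left(c,k \right)} = \left(c + 54\right) \left(k - 524\right) = \left(54 + c\right) \left(-524 + k\right) = \left(-524 + k\right) \left(54 + c\right)$)
$- T{\left(1061,26 \cdot 40 - 611 \right)} = - (-28296 - 555964 + 54 \left(26 \cdot 40 - 611\right) + 1061 \left(26 \cdot 40 - 611\right)) = - (-28296 - 555964 + 54 \left(1040 - 611\right) + 1061 \left(1040 - 611\right)) = - (-28296 - 555964 + 54 \cdot 429 + 1061 \cdot 429) = - (-28296 - 555964 + 23166 + 455169) = \left(-1\right) \left(-105925\right) = 105925$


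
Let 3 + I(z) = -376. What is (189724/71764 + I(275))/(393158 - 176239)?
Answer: -6752208/3891743779 ≈ -0.0017350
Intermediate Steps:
I(z) = -379 (I(z) = -3 - 376 = -379)
(189724/71764 + I(275))/(393158 - 176239) = (189724/71764 - 379)/(393158 - 176239) = (189724*(1/71764) - 379)/216919 = (47431/17941 - 379)*(1/216919) = -6752208/17941*1/216919 = -6752208/3891743779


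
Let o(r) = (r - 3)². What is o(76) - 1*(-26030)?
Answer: 31359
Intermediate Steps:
o(r) = (-3 + r)²
o(76) - 1*(-26030) = (-3 + 76)² - 1*(-26030) = 73² + 26030 = 5329 + 26030 = 31359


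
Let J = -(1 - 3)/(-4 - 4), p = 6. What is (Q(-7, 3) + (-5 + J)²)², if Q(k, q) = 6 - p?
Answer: 194481/256 ≈ 759.69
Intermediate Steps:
Q(k, q) = 0 (Q(k, q) = 6 - 1*6 = 6 - 6 = 0)
J = -¼ (J = -(-2)/(-8) = -(-2)*(-1)/8 = -1*¼ = -¼ ≈ -0.25000)
(Q(-7, 3) + (-5 + J)²)² = (0 + (-5 - ¼)²)² = (0 + (-21/4)²)² = (0 + 441/16)² = (441/16)² = 194481/256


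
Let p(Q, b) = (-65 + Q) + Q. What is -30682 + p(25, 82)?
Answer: -30697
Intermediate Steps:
p(Q, b) = -65 + 2*Q
-30682 + p(25, 82) = -30682 + (-65 + 2*25) = -30682 + (-65 + 50) = -30682 - 15 = -30697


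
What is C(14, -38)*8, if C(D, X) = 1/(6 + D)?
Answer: ⅖ ≈ 0.40000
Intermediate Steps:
C(14, -38)*8 = 8/(6 + 14) = 8/20 = (1/20)*8 = ⅖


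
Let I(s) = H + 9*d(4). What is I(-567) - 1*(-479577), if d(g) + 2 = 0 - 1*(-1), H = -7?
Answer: 479561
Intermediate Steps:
d(g) = -1 (d(g) = -2 + (0 - 1*(-1)) = -2 + (0 + 1) = -2 + 1 = -1)
I(s) = -16 (I(s) = -7 + 9*(-1) = -7 - 9 = -16)
I(-567) - 1*(-479577) = -16 - 1*(-479577) = -16 + 479577 = 479561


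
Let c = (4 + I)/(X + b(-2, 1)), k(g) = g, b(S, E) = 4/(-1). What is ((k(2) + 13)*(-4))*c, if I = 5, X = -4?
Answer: 135/2 ≈ 67.500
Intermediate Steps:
b(S, E) = -4 (b(S, E) = 4*(-1) = -4)
c = -9/8 (c = (4 + 5)/(-4 - 4) = 9/(-8) = 9*(-⅛) = -9/8 ≈ -1.1250)
((k(2) + 13)*(-4))*c = ((2 + 13)*(-4))*(-9/8) = (15*(-4))*(-9/8) = -60*(-9/8) = 135/2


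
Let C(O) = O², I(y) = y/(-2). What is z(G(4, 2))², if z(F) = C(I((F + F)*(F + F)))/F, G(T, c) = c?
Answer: 1024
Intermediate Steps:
I(y) = -y/2 (I(y) = y*(-½) = -y/2)
z(F) = 4*F³ (z(F) = (-(F + F)*(F + F)/2)²/F = (-2*F*2*F/2)²/F = (-2*F²)²/F = (4*F⁴)/F = 4*F³)
z(G(4, 2))² = (4*2³)² = (4*8)² = 32² = 1024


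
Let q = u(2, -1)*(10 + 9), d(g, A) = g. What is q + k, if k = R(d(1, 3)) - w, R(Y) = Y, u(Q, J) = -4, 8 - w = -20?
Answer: -103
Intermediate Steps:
w = 28 (w = 8 - 1*(-20) = 8 + 20 = 28)
q = -76 (q = -4*(10 + 9) = -4*19 = -76)
k = -27 (k = 1 - 1*28 = 1 - 28 = -27)
q + k = -76 - 27 = -103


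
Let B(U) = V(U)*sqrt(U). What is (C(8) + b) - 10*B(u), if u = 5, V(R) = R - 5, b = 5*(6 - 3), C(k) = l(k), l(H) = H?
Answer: 23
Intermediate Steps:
C(k) = k
b = 15 (b = 5*3 = 15)
V(R) = -5 + R
B(U) = sqrt(U)*(-5 + U) (B(U) = (-5 + U)*sqrt(U) = sqrt(U)*(-5 + U))
(C(8) + b) - 10*B(u) = (8 + 15) - 10*sqrt(5)*(-5 + 5) = 23 - 10*sqrt(5)*0 = 23 - 10*0 = 23 + 0 = 23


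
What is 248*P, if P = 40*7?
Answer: 69440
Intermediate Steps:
P = 280
248*P = 248*280 = 69440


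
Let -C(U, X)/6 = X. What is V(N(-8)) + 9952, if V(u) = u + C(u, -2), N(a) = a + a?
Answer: 9948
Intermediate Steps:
C(U, X) = -6*X
N(a) = 2*a
V(u) = 12 + u (V(u) = u - 6*(-2) = u + 12 = 12 + u)
V(N(-8)) + 9952 = (12 + 2*(-8)) + 9952 = (12 - 16) + 9952 = -4 + 9952 = 9948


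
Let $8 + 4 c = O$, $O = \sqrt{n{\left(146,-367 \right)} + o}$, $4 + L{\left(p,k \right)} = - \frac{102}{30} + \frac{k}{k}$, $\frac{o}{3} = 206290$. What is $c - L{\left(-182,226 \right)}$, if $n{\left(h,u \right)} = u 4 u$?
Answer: $\frac{22}{5} + \frac{\sqrt{1157626}}{4} \approx 273.38$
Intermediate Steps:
$n{\left(h,u \right)} = 4 u^{2}$ ($n{\left(h,u \right)} = 4 u u = 4 u^{2}$)
$o = 618870$ ($o = 3 \cdot 206290 = 618870$)
$L{\left(p,k \right)} = - \frac{32}{5}$ ($L{\left(p,k \right)} = -4 + \left(- \frac{102}{30} + \frac{k}{k}\right) = -4 + \left(\left(-102\right) \frac{1}{30} + 1\right) = -4 + \left(- \frac{17}{5} + 1\right) = -4 - \frac{12}{5} = - \frac{32}{5}$)
$O = \sqrt{1157626}$ ($O = \sqrt{4 \left(-367\right)^{2} + 618870} = \sqrt{4 \cdot 134689 + 618870} = \sqrt{538756 + 618870} = \sqrt{1157626} \approx 1075.9$)
$c = -2 + \frac{\sqrt{1157626}}{4} \approx 266.98$
$c - L{\left(-182,226 \right)} = \left(-2 + \frac{\sqrt{1157626}}{4}\right) - - \frac{32}{5} = \left(-2 + \frac{\sqrt{1157626}}{4}\right) + \frac{32}{5} = \frac{22}{5} + \frac{\sqrt{1157626}}{4}$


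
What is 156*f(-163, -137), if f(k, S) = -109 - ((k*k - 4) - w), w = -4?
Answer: -4161768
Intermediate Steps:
f(k, S) = -109 - k² (f(k, S) = -109 - ((k*k - 4) - 1*(-4)) = -109 - ((k² - 4) + 4) = -109 - ((-4 + k²) + 4) = -109 - k²)
156*f(-163, -137) = 156*(-109 - 1*(-163)²) = 156*(-109 - 1*26569) = 156*(-109 - 26569) = 156*(-26678) = -4161768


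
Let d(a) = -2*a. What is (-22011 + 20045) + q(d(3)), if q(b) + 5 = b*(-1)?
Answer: -1965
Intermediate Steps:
q(b) = -5 - b (q(b) = -5 + b*(-1) = -5 - b)
(-22011 + 20045) + q(d(3)) = (-22011 + 20045) + (-5 - (-2)*3) = -1966 + (-5 - 1*(-6)) = -1966 + (-5 + 6) = -1966 + 1 = -1965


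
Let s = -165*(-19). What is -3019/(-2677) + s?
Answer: 8395414/2677 ≈ 3136.1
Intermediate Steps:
s = 3135
-3019/(-2677) + s = -3019/(-2677) + 3135 = -3019*(-1/2677) + 3135 = 3019/2677 + 3135 = 8395414/2677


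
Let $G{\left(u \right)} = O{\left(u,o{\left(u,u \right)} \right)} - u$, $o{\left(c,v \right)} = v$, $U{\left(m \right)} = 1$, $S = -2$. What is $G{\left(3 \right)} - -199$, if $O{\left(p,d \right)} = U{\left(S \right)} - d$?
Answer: $194$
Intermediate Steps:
$O{\left(p,d \right)} = 1 - d$
$G{\left(u \right)} = 1 - 2 u$ ($G{\left(u \right)} = \left(1 - u\right) - u = 1 - 2 u$)
$G{\left(3 \right)} - -199 = \left(1 - 6\right) - -199 = \left(1 - 6\right) + 199 = -5 + 199 = 194$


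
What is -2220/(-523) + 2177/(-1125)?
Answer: 1358929/588375 ≈ 2.3096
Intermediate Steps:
-2220/(-523) + 2177/(-1125) = -2220*(-1/523) + 2177*(-1/1125) = 2220/523 - 2177/1125 = 1358929/588375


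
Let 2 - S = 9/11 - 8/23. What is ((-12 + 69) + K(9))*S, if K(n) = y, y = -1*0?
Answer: 22059/253 ≈ 87.190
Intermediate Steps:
y = 0
S = 387/253 (S = 2 - (9/11 - 8/23) = 2 - 1*119/253 = 2 - 119/253 = 387/253 ≈ 1.5296)
K(n) = 0
((-12 + 69) + K(9))*S = ((-12 + 69) + 0)*(387/253) = (57 + 0)*(387/253) = 57*(387/253) = 22059/253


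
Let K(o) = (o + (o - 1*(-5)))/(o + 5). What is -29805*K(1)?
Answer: -69545/2 ≈ -34773.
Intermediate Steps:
K(o) = (5 + 2*o)/(5 + o) (K(o) = (o + (o + 5))/(5 + o) = (o + (5 + o))/(5 + o) = (5 + 2*o)/(5 + o))
-29805*K(1) = -29805*(5 + 2*1)/(5 + 1) = -29805*(5 + 2)/6 = -9935*7/2 = -29805*7/6 = -69545/2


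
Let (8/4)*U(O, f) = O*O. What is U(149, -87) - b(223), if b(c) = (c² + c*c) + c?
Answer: -177161/2 ≈ -88581.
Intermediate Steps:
b(c) = c + 2*c² (b(c) = (c² + c²) + c = 2*c² + c = c + 2*c²)
U(O, f) = O²/2 (U(O, f) = (O*O)/2 = O²/2)
U(149, -87) - b(223) = (½)*149² - 223*(1 + 2*223) = (½)*22201 - 223*(1 + 446) = 22201/2 - 223*447 = 22201/2 - 1*99681 = 22201/2 - 99681 = -177161/2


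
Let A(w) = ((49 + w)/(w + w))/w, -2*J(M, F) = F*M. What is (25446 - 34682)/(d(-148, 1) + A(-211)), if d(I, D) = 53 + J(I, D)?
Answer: -205597978/2827043 ≈ -72.725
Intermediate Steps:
J(M, F) = -F*M/2
d(I, D) = 53 - D*I/2
A(w) = (49 + w)/(2*w²) (A(w) = ((49 + w)/((2*w)))/w = ((49 + w)*(1/(2*w)))/w = ((49 + w)/(2*w))/w = (49 + w)/(2*w²))
(25446 - 34682)/(d(-148, 1) + A(-211)) = (25446 - 34682)/((53 - ½*1*(-148)) + (½)*(49 - 211)/(-211)²) = -9236/((53 + 74) + (½)*(1/44521)*(-162)) = -9236/(127 - 81/44521) = -9236/5654086/44521 = -9236*44521/5654086 = -205597978/2827043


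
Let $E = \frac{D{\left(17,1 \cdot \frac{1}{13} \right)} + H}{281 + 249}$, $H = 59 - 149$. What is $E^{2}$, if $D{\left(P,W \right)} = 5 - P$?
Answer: $\frac{2601}{70225} \approx 0.037038$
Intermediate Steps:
$H = -90$ ($H = 59 - 149 = -90$)
$E = - \frac{51}{265}$ ($E = \frac{\left(5 - 17\right) - 90}{281 + 249} = \frac{\left(5 - 17\right) - 90}{530} = \left(-12 - 90\right) \frac{1}{530} = \left(-102\right) \frac{1}{530} = - \frac{51}{265} \approx -0.19245$)
$E^{2} = \left(- \frac{51}{265}\right)^{2} = \frac{2601}{70225}$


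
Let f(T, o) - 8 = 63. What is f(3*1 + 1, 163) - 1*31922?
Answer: -31851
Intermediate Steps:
f(T, o) = 71 (f(T, o) = 8 + 63 = 71)
f(3*1 + 1, 163) - 1*31922 = 71 - 1*31922 = 71 - 31922 = -31851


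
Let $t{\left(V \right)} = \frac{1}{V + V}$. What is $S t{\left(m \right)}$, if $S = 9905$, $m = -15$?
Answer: $- \frac{1981}{6} \approx -330.17$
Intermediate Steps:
$t{\left(V \right)} = \frac{1}{2 V}$
$S t{\left(m \right)} = 9905 \frac{1}{2 \left(-15\right)} = 9905 \cdot \frac{1}{2} \left(- \frac{1}{15}\right) = 9905 \left(- \frac{1}{30}\right) = - \frac{1981}{6}$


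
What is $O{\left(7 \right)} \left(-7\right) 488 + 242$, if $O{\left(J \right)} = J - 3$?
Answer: $-13422$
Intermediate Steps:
$O{\left(J \right)} = -3 + J$
$O{\left(7 \right)} \left(-7\right) 488 + 242 = \left(-3 + 7\right) \left(-7\right) 488 + 242 = 4 \left(-7\right) 488 + 242 = \left(-28\right) 488 + 242 = -13664 + 242 = -13422$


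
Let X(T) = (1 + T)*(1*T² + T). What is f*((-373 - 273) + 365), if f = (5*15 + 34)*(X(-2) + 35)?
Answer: -1010757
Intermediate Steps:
X(T) = (1 + T)*(T + T²) (X(T) = (1 + T)*(T² + T) = (1 + T)*(T + T²))
f = 3597 (f = (5*15 + 34)*(-2*(1 + (-2)² + 2*(-2)) + 35) = (75 + 34)*(-2*(1 + 4 - 4) + 35) = 109*(-2*1 + 35) = 109*(-2 + 35) = 109*33 = 3597)
f*((-373 - 273) + 365) = 3597*((-373 - 273) + 365) = 3597*(-646 + 365) = 3597*(-281) = -1010757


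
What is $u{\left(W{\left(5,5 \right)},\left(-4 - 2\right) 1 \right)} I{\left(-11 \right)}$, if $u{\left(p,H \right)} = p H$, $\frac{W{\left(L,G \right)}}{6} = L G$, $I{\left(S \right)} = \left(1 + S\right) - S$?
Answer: $-900$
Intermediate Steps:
$I{\left(S \right)} = 1$
$W{\left(L,G \right)} = 6 G L$ ($W{\left(L,G \right)} = 6 L G = 6 G L$)
$u{\left(p,H \right)} = H p$
$u{\left(W{\left(5,5 \right)},\left(-4 - 2\right) 1 \right)} I{\left(-11 \right)} = \left(-4 - 2\right) 1 \cdot 6 \cdot 5 \cdot 5 \cdot 1 = \left(-6\right) 1 \cdot 150 \cdot 1 = \left(-6\right) 150 \cdot 1 = \left(-900\right) 1 = -900$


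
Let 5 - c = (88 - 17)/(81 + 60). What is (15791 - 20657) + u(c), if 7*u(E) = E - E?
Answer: -4866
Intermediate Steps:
c = 634/141 (c = 5 - (88 - 17)/(81 + 60) = 5 - 71/141 = 634/141 ≈ 4.4965)
u(E) = 0 (u(E) = (E - E)/7 = (⅐)*0 = 0)
(15791 - 20657) + u(c) = (15791 - 20657) + 0 = -4866 + 0 = -4866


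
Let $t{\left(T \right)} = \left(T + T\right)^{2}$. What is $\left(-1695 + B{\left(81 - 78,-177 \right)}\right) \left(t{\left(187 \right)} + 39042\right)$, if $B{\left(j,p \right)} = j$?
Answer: $-302729256$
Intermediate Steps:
$t{\left(T \right)} = 4 T^{2}$ ($t{\left(T \right)} = \left(2 T\right)^{2} = 4 T^{2}$)
$\left(-1695 + B{\left(81 - 78,-177 \right)}\right) \left(t{\left(187 \right)} + 39042\right) = \left(-1695 + \left(81 - 78\right)\right) \left(4 \cdot 187^{2} + 39042\right) = \left(-1695 + 3\right) \left(4 \cdot 34969 + 39042\right) = - 1692 \left(139876 + 39042\right) = \left(-1692\right) 178918 = -302729256$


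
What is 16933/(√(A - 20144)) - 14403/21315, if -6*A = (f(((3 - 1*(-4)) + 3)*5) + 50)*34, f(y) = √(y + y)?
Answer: -4801/7105 - 16933*I*√569/3414 ≈ -0.67572 - 118.31*I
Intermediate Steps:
f(y) = √2*√y (f(y) = √(2*y) = √2*√y)
A = -340 (A = -(√2*√(((3 - 1*(-4)) + 3)*5) + 50)*34/6 = -(√2*√(((3 + 4) + 3)*5) + 50)*34/6 = -(√2*√((7 + 3)*5) + 50)*34/6 = -(√2*√(10*5) + 50)*34/6 = -(√2*√50 + 50)*34/6 = -(√2*(5*√2) + 50)*34/6 = -(10 + 50)*34/6 = -10*34 = -⅙*2040 = -340)
16933/(√(A - 20144)) - 14403/21315 = 16933/(√(-340 - 20144)) - 14403/21315 = 16933/(√(-20484)) - 14403*1/21315 = 16933/((6*I*√569)) - 4801/7105 = 16933*(-I*√569/3414) - 4801/7105 = -16933*I*√569/3414 - 4801/7105 = -4801/7105 - 16933*I*√569/3414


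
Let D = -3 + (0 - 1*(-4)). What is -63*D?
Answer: -63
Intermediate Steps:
D = 1 (D = -3 + (0 + 4) = -3 + 4 = 1)
-63*D = -63*1 = -63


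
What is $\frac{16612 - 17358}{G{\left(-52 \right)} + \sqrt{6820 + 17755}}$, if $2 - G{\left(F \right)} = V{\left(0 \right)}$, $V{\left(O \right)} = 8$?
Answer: $- \frac{4476}{24539} - \frac{3730 \sqrt{983}}{24539} \approx -4.9481$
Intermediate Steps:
$G{\left(F \right)} = -6$ ($G{\left(F \right)} = 2 - 8 = -6$)
$\frac{16612 - 17358}{G{\left(-52 \right)} + \sqrt{6820 + 17755}} = \frac{16612 - 17358}{-6 + \sqrt{6820 + 17755}} = \frac{16612 - 17358}{-6 + \sqrt{24575}} = - \frac{746}{-6 + 5 \sqrt{983}}$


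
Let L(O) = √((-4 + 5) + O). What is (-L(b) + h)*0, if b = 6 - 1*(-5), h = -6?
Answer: 0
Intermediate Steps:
b = 11 (b = 6 + 5 = 11)
L(O) = √(1 + O)
(-L(b) + h)*0 = (-√(1 + 11) - 6)*0 = (-√12 - 6)*0 = (-2*√3 - 6)*0 = (-6 - 2*√3)*0 = 0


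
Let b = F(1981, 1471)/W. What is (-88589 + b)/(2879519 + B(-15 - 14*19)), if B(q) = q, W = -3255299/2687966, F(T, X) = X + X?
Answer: -296291679083/9372780582162 ≈ -0.031612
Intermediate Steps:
F(T, X) = 2*X
W = -3255299/2687966 (W = -3255299*1/2687966 = -3255299/2687966 ≈ -1.2111)
b = -7907995972/3255299 (b = (2*1471)/(-3255299/2687966) = 2942*(-2687966/3255299) = -7907995972/3255299 ≈ -2429.3)
(-88589 + b)/(2879519 + B(-15 - 14*19)) = (-88589 - 7907995972/3255299)/(2879519 + (-15 - 14*19)) = -296291679083/(3255299*(2879519 + (-15 - 266))) = -296291679083/(3255299*(2879519 - 281)) = -296291679083/3255299/2879238 = -296291679083/3255299*1/2879238 = -296291679083/9372780582162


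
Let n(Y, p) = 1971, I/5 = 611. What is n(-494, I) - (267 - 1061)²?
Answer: -628465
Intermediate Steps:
I = 3055 (I = 5*611 = 3055)
n(-494, I) - (267 - 1061)² = 1971 - (267 - 1061)² = 1971 - 1*(-794)² = 1971 - 1*630436 = 1971 - 630436 = -628465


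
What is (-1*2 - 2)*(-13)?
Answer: 52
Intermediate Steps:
(-1*2 - 2)*(-13) = (-2 - 2)*(-13) = -4*(-13) = 52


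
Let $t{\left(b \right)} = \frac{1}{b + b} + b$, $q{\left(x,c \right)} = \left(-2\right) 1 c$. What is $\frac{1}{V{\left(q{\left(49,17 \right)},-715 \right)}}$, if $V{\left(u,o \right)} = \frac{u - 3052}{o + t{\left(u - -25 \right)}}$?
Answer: $\frac{13033}{55548} \approx 0.23463$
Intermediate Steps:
$q{\left(x,c \right)} = - 2 c$
$t{\left(b \right)} = b + \frac{1}{2 b}$ ($t{\left(b \right)} = \frac{1}{2 b} + b = b + \frac{1}{2 b}$)
$V{\left(u,o \right)} = \frac{-3052 + u}{25 + o + u + \frac{1}{2 \left(25 + u\right)}}$ ($V{\left(u,o \right)} = \frac{u - 3052}{o + \left(\left(u - -25\right) + \frac{1}{2 \left(u - -25\right)}\right)} = \frac{-3052 + u}{o + \left(\left(u + 25\right) + \frac{1}{2 \left(u + 25\right)}\right)} = \frac{-3052 + u}{o + \left(\left(25 + u\right) + \frac{1}{2 \left(25 + u\right)}\right)} = \frac{-3052 + u}{o + \left(25 + u + \frac{1}{2 \left(25 + u\right)}\right)} = \frac{-3052 + u}{25 + o + u + \frac{1}{2 \left(25 + u\right)}}$)
$\frac{1}{V{\left(q{\left(49,17 \right)},-715 \right)}} = \frac{1}{2 \frac{1}{1 + 2 \left(25 - 34\right)^{2} + 2 \left(-715\right) \left(25 - 34\right)} \left(-3052 - 34\right) \left(25 - 34\right)} = \frac{1}{2 \frac{1}{1 + 2 \left(-9\right)^{2} + 2 \left(-715\right) \left(-9\right)} \left(-3086\right) \left(-9\right)} = \frac{1}{2 \frac{1}{1 + 2 \cdot 81 + 12870} \left(-3086\right) \left(-9\right)} = \frac{1}{2 \frac{1}{1 + 162 + 12870} \left(-3086\right) \left(-9\right)} = \frac{1}{2 \cdot \frac{1}{13033} \left(-3086\right) \left(-9\right)} = \frac{1}{\frac{55548}{13033}} = \frac{13033}{55548}$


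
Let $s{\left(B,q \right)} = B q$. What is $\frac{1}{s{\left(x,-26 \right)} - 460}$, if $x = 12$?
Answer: $- \frac{1}{772} \approx -0.0012953$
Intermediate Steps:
$\frac{1}{s{\left(x,-26 \right)} - 460} = \frac{1}{12 \left(-26\right) - 460} = \frac{1}{-312 - 460} = \frac{1}{-772} = - \frac{1}{772}$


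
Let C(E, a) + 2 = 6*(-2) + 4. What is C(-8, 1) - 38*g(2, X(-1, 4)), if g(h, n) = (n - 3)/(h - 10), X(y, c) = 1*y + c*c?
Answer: 47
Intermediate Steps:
X(y, c) = y + c**2
C(E, a) = -10 (C(E, a) = -2 + (6*(-2) + 4) = -2 + (-12 + 4) = -2 - 8 = -10)
g(h, n) = (-3 + n)/(-10 + h)
C(-8, 1) - 38*g(2, X(-1, 4)) = -10 - 38*(-3 + (-1 + 4**2))/(-10 + 2) = -10 - 38*(-3 + (-1 + 16))/(-8) = -10 - (-19)*(-3 + 15)/4 = -10 - (-19)*12/4 = -10 - 38*(-3/2) = -10 + 57 = 47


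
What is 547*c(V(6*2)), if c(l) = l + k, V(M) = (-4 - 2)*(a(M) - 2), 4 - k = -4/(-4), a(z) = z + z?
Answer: -70563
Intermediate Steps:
a(z) = 2*z
k = 3 (k = 4 - (-4)/(-4) = 4 - (-4)*(-1)/4 = 4 - 1*1 = 4 - 1 = 3)
V(M) = 12 - 12*M (V(M) = (-4 - 2)*(2*M - 2) = -6*(-2 + 2*M) = 12 - 12*M)
c(l) = 3 + l (c(l) = l + 3 = 3 + l)
547*c(V(6*2)) = 547*(3 + (12 - 72*2)) = 547*(3 + (12 - 12*12)) = 547*(3 + (12 - 144)) = 547*(3 - 132) = 547*(-129) = -70563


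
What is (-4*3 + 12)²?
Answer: 0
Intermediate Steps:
(-4*3 + 12)² = (-12 + 12)² = 0² = 0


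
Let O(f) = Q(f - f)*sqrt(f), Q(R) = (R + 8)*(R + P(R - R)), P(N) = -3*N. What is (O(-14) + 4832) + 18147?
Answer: 22979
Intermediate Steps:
Q(R) = R*(8 + R) (Q(R) = (R + 8)*(R - 3*(R - R)) = (8 + R)*(R - 3*0) = (8 + R)*(R + 0) = (8 + R)*R = R*(8 + R))
O(f) = 0 (O(f) = ((f - f)*(8 + (f - f)))*sqrt(f) = (0*(8 + 0))*sqrt(f) = (0*8)*sqrt(f) = 0*sqrt(f) = 0)
(O(-14) + 4832) + 18147 = (0 + 4832) + 18147 = 4832 + 18147 = 22979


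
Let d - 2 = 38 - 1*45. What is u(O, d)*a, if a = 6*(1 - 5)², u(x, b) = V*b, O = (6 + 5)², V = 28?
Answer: -13440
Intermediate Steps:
O = 121 (O = 11² = 121)
d = -5 (d = 2 + (38 - 1*45) = 2 + (38 - 45) = 2 - 7 = -5)
u(x, b) = 28*b
a = 96 (a = 6*(-4)² = 6*16 = 96)
u(O, d)*a = (28*(-5))*96 = -140*96 = -13440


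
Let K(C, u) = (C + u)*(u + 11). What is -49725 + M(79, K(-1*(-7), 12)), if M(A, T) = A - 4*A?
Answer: -49962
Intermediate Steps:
K(C, u) = (11 + u)*(C + u) (K(C, u) = (C + u)*(11 + u) = (11 + u)*(C + u))
M(A, T) = -3*A
-49725 + M(79, K(-1*(-7), 12)) = -49725 - 3*79 = -49725 - 237 = -49962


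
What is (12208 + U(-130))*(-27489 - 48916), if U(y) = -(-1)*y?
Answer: -922819590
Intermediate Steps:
U(y) = y
(12208 + U(-130))*(-27489 - 48916) = (12208 - 130)*(-27489 - 48916) = 12078*(-76405) = -922819590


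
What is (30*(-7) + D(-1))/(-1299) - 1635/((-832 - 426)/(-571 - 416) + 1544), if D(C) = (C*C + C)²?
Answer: -591988565/660405538 ≈ -0.89640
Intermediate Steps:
D(C) = (C + C²)² (D(C) = (C² + C)² = (C + C²)²)
(30*(-7) + D(-1))/(-1299) - 1635/((-832 - 426)/(-571 - 416) + 1544) = (30*(-7) + (-1)²*(1 - 1)²)/(-1299) - 1635/((-832 - 426)/(-571 - 416) + 1544) = (-210 + 1*0²)*(-1/1299) - 1635/(-1258/(-987) + 1544) = (-210 + 1*0)*(-1/1299) - 1635/(-1258*(-1/987) + 1544) = (-210 + 0)*(-1/1299) - 1635/(1258/987 + 1544) = -210*(-1/1299) - 1635/1525186/987 = 70/433 - 1635*987/1525186 = 70/433 - 1613745/1525186 = -591988565/660405538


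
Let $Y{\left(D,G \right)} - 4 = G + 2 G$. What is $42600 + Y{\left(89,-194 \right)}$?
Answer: $42022$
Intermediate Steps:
$Y{\left(D,G \right)} = 4 + 3 G$ ($Y{\left(D,G \right)} = 4 + \left(G + 2 G\right) = 4 + 3 G$)
$42600 + Y{\left(89,-194 \right)} = 42600 + \left(4 + 3 \left(-194\right)\right) = 42600 + \left(4 - 582\right) = 42600 - 578 = 42022$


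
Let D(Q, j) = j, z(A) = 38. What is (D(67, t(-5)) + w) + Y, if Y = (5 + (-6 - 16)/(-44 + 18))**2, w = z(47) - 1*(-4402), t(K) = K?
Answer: 755291/169 ≈ 4469.2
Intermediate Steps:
w = 4440 (w = 38 - 1*(-4402) = 38 + 4402 = 4440)
Y = 5776/169 (Y = (5 - 22/(-26))**2 = (5 - 22*(-1/26))**2 = (5 + 11/13)**2 = (76/13)**2 = 5776/169 ≈ 34.177)
(D(67, t(-5)) + w) + Y = (-5 + 4440) + 5776/169 = 4435 + 5776/169 = 755291/169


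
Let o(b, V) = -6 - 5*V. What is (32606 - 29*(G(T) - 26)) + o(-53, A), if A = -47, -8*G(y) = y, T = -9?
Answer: 268451/8 ≈ 33556.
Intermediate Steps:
G(y) = -y/8
(32606 - 29*(G(T) - 26)) + o(-53, A) = (32606 - 29*(-⅛*(-9) - 26)) + (-6 - 5*(-47)) = (32606 - 29*(9/8 - 26)) + (-6 + 235) = (32606 - 29*(-199/8)) + 229 = (32606 + 5771/8) + 229 = 266619/8 + 229 = 268451/8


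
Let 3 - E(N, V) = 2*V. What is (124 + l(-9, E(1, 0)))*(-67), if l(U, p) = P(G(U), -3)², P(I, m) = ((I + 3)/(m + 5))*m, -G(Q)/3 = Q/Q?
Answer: -8308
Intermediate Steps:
G(Q) = -3 (G(Q) = -3*Q/Q = -3*1 = -3)
P(I, m) = m*(3 + I)/(5 + m) (P(I, m) = ((3 + I)/(5 + m))*m = m*(3 + I)/(5 + m))
E(N, V) = 3 - 2*V
l(U, p) = 0 (l(U, p) = (-3*(3 - 3)/(5 - 3))² = (-3*0/2)² = (-3*½*0)² = 0² = 0)
(124 + l(-9, E(1, 0)))*(-67) = (124 + 0)*(-67) = 124*(-67) = -8308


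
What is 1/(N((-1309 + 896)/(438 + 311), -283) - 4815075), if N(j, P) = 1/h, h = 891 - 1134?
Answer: -243/1170063226 ≈ -2.0768e-7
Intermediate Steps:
h = -243
N(j, P) = -1/243 (N(j, P) = 1/(-243) = -1/243)
1/(N((-1309 + 896)/(438 + 311), -283) - 4815075) = 1/(-1/243 - 4815075) = 1/(-1170063226/243) = -243/1170063226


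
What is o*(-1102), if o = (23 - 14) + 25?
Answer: -37468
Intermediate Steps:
o = 34 (o = 9 + 25 = 34)
o*(-1102) = 34*(-1102) = -37468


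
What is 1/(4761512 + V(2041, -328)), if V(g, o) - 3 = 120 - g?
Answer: 1/4759594 ≈ 2.1010e-7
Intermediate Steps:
V(g, o) = 123 - g (V(g, o) = 3 + (120 - g) = 123 - g)
1/(4761512 + V(2041, -328)) = 1/(4761512 + (123 - 1*2041)) = 1/(4761512 + (123 - 2041)) = 1/(4761512 - 1918) = 1/4759594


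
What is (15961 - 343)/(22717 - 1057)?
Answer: 137/190 ≈ 0.72105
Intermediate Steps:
(15961 - 343)/(22717 - 1057) = 15618/21660 = 15618*(1/21660) = 137/190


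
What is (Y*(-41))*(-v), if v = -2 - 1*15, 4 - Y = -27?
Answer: -21607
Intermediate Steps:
Y = 31 (Y = 4 - 1*(-27) = 4 + 27 = 31)
v = -17 (v = -2 - 15 = -17)
(Y*(-41))*(-v) = (31*(-41))*(-1*(-17)) = -1271*17 = -21607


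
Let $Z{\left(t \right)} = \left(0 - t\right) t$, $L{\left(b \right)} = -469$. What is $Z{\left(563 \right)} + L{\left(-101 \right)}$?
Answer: $-317438$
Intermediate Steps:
$Z{\left(t \right)} = - t^{2}$ ($Z{\left(t \right)} = - t t = - t^{2}$)
$Z{\left(563 \right)} + L{\left(-101 \right)} = - 563^{2} - 469 = \left(-1\right) 316969 - 469 = -316969 - 469 = -317438$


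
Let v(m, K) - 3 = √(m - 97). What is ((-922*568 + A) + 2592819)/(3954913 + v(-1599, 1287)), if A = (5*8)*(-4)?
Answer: 2045643718027/3910340142188 - 2068963*I*√106/3910340142188 ≈ 0.52314 - 5.4474e-6*I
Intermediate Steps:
v(m, K) = 3 + √(-97 + m) (v(m, K) = 3 + √(m - 97) = 3 + √(-97 + m))
A = -160 (A = 40*(-4) = -160)
((-922*568 + A) + 2592819)/(3954913 + v(-1599, 1287)) = ((-922*568 - 160) + 2592819)/(3954913 + (3 + √(-97 - 1599))) = ((-523696 - 160) + 2592819)/(3954913 + (3 + √(-1696))) = (-523856 + 2592819)/(3954913 + (3 + 4*I*√106)) = 2068963/(3954916 + 4*I*√106)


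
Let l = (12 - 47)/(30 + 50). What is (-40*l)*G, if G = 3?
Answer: 105/2 ≈ 52.500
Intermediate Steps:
l = -7/16 (l = -35/80 = -35*1/80 = -7/16 ≈ -0.43750)
(-40*l)*G = -40*(-7/16)*3 = (35/2)*3 = 105/2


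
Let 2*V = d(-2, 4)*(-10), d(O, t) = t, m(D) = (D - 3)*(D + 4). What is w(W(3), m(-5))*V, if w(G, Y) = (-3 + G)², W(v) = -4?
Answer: -980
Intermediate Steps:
m(D) = (-3 + D)*(4 + D)
V = -20 (V = (4*(-10))/2 = (½)*(-40) = -20)
w(W(3), m(-5))*V = (-3 - 4)²*(-20) = (-7)²*(-20) = 49*(-20) = -980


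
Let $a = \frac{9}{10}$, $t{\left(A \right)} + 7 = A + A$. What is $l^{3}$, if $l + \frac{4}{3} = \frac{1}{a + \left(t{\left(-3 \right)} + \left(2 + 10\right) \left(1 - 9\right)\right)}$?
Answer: $- \frac{82540153864}{34106789907} \approx -2.4201$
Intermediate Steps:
$t{\left(A \right)} = -7 + 2 A$ ($t{\left(A \right)} = -7 + \left(A + A\right) = -7 + 2 A$)
$a = \frac{9}{10}$ ($a = 9 \cdot \frac{1}{10} = \frac{9}{10} \approx 0.9$)
$l = - \frac{4354}{3243}$ ($l = - \frac{4}{3} + \frac{1}{\frac{9}{10} + \left(\left(-7 + 2 \left(-3\right)\right) + \left(2 + 10\right) \left(1 - 9\right)\right)} = - \frac{4}{3} + \frac{1}{\frac{9}{10} + \left(\left(-7 - 6\right) + 12 \left(-8\right)\right)} = - \frac{4}{3} + \frac{1}{\frac{9}{10} - 109} = - \frac{4}{3} + \frac{1}{- \frac{1081}{10}} = - \frac{4}{3} - \frac{10}{1081} = - \frac{4354}{3243} \approx -1.3426$)
$l^{3} = \left(- \frac{4354}{3243}\right)^{3} = - \frac{82540153864}{34106789907}$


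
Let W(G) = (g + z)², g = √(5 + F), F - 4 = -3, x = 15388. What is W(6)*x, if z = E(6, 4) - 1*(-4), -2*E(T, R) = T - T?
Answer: 338536 + 123104*√6 ≈ 6.4008e+5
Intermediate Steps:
F = 1 (F = 4 - 3 = 1)
E(T, R) = 0 (E(T, R) = -(T - T)/2 = -½*0 = 0)
g = √6 (g = √(5 + 1) = √6 ≈ 2.4495)
z = 4 (z = 0 - 1*(-4) = 0 + 4 = 4)
W(G) = (4 + √6)² (W(G) = (√6 + 4)² = (4 + √6)²)
W(6)*x = (4 + √6)²*15388 = 15388*(4 + √6)²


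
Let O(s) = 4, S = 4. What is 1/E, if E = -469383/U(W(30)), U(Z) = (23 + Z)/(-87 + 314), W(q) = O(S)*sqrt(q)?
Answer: -23/106549941 - 4*sqrt(30)/106549941 ≈ -4.2148e-7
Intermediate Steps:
W(q) = 4*sqrt(q)
U(Z) = 23/227 + Z/227 (U(Z) = (23 + Z)/227 = (23 + Z)*(1/227) = 23/227 + Z/227)
E = -469383/(23/227 + 4*sqrt(30)/227) (E = -469383/(23/227 + (4*sqrt(30))/227) = -469383/(23/227 + 4*sqrt(30)/227) ≈ -2.3726e+6)
1/E = 1/(-2450648643/49 + 426199764*sqrt(30)/49)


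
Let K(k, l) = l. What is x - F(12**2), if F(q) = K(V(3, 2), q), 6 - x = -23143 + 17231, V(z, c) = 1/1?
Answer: 5774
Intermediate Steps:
V(z, c) = 1
x = 5918 (x = 6 - (-23143 + 17231) = 6 - 1*(-5912) = 6 + 5912 = 5918)
F(q) = q
x - F(12**2) = 5918 - 1*12**2 = 5918 - 1*144 = 5918 - 144 = 5774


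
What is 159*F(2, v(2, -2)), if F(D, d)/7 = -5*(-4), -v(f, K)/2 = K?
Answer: 22260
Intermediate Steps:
v(f, K) = -2*K
F(D, d) = 140 (F(D, d) = 7*(-5*(-4)) = 7*20 = 140)
159*F(2, v(2, -2)) = 159*140 = 22260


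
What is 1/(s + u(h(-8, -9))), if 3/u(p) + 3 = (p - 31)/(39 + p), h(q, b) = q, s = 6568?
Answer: 44/288961 ≈ 0.00015227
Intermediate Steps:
u(p) = 3/(-3 + (-31 + p)/(39 + p)) (u(p) = 3/(-3 + (p - 31)/(39 + p)) = 3/(-3 + (-31 + p)/(39 + p)))
1/(s + u(h(-8, -9))) = 1/(6568 + 3*(-39 - 1*(-8))/(2*(74 - 8))) = 1/(6568 + (3/2)*(-39 + 8)/66) = 1/(6568 + (3/2)*(1/66)*(-31)) = 1/(6568 - 31/44) = 1/(288961/44) = 44/288961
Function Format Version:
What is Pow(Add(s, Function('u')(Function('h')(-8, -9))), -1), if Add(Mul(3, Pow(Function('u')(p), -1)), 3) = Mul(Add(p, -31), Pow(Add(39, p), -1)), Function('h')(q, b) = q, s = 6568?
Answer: Rational(44, 288961) ≈ 0.00015227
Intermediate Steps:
Function('u')(p) = Mul(3, Pow(Add(-3, Mul(Pow(Add(39, p), -1), Add(-31, p))), -1)) (Function('u')(p) = Mul(3, Pow(Add(-3, Mul(Add(p, -31), Pow(Add(39, p), -1))), -1)) = Mul(3, Pow(Add(-3, Mul(Add(-31, p), Pow(Add(39, p), -1))), -1)) = Mul(3, Pow(Add(-3, Mul(Pow(Add(39, p), -1), Add(-31, p))), -1)))
Pow(Add(s, Function('u')(Function('h')(-8, -9))), -1) = Pow(Add(6568, Mul(Rational(3, 2), Pow(Add(74, -8), -1), Add(-39, Mul(-1, -8)))), -1) = Pow(Add(6568, Mul(Rational(3, 2), Pow(66, -1), Add(-39, 8))), -1) = Pow(Add(6568, Mul(Rational(3, 2), Rational(1, 66), -31)), -1) = Pow(Add(6568, Rational(-31, 44)), -1) = Pow(Rational(288961, 44), -1) = Rational(44, 288961)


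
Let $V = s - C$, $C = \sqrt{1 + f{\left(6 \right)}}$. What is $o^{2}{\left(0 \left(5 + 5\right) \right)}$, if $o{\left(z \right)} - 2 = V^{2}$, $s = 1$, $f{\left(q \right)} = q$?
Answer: $128 - 40 \sqrt{7} \approx 22.17$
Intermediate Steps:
$C = \sqrt{7}$ ($C = \sqrt{1 + 6} = \sqrt{7} \approx 2.6458$)
$V = 1 - \sqrt{7} \approx -1.6458$
$o{\left(z \right)} = 2 + \left(1 - \sqrt{7}\right)^{2}$
$o^{2}{\left(0 \left(5 + 5\right) \right)} = \left(10 - 2 \sqrt{7}\right)^{2}$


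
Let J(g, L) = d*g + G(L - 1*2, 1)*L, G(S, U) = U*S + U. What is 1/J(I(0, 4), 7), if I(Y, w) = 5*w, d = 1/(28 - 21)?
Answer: 7/314 ≈ 0.022293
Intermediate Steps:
d = 1/7 ≈ 0.14286
G(S, U) = U + S*U (G(S, U) = S*U + U = U + S*U)
J(g, L) = g/7 + L*(-1 + L) (J(g, L) = g/7 + (1*(1 + (L - 1*2)))*L = g/7 + (1*(1 + (L - 2)))*L = g/7 + (1*(1 + (-2 + L)))*L = g/7 + (1*(-1 + L))*L = g/7 + (-1 + L)*L = g/7 + L*(-1 + L))
1/J(I(0, 4), 7) = 1/(7**2 - 1*7 + (5*4)/7) = 1/(49 - 7 + (1/7)*20) = 1/(49 - 7 + 20/7) = 1/(314/7) = 7/314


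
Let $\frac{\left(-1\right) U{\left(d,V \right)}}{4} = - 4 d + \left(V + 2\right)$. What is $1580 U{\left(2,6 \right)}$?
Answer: $0$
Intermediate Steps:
$U{\left(d,V \right)} = -8 - 4 V + 16 d$ ($U{\left(d,V \right)} = - 4 \left(- 4 d + \left(V + 2\right)\right) = - 4 \left(- 4 d + \left(2 + V\right)\right) = - 4 \left(2 + V - 4 d\right) = -8 - 4 V + 16 d$)
$1580 U{\left(2,6 \right)} = 1580 \left(-8 - 24 + 16 \cdot 2\right) = 1580 \left(-8 - 24 + 32\right) = 1580 \cdot 0 = 0$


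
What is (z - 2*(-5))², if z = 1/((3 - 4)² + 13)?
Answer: 19881/196 ≈ 101.43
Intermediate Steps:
z = 1/14 (z = 1/((-1)² + 13) = 1/(1 + 13) = 1/14 ≈ 0.071429)
(z - 2*(-5))² = (1/14 - 2*(-5))² = (1/14 + 10)² = (141/14)² = 19881/196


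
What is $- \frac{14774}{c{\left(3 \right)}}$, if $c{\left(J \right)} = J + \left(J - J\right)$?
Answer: $- \frac{14774}{3} \approx -4924.7$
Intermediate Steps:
$c{\left(J \right)} = J$ ($c{\left(J \right)} = J + 0 = J$)
$- \frac{14774}{c{\left(3 \right)}} = - \frac{14774}{3}$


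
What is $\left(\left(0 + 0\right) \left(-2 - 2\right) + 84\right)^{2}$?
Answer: $7056$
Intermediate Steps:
$\left(\left(0 + 0\right) \left(-2 - 2\right) + 84\right)^{2} = \left(0 \left(-4\right) + 84\right)^{2} = \left(0 + 84\right)^{2} = 84^{2} = 7056$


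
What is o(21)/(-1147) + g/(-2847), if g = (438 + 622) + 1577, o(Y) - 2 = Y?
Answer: -1030040/1088503 ≈ -0.94629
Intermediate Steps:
o(Y) = 2 + Y
g = 2637 (g = 1060 + 1577 = 2637)
o(21)/(-1147) + g/(-2847) = (2 + 21)/(-1147) + 2637/(-2847) = 23*(-1/1147) + 2637*(-1/2847) = -23/1147 - 879/949 = -1030040/1088503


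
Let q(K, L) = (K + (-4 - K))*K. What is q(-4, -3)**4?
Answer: 65536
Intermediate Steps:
q(K, L) = -4*K
q(-4, -3)**4 = (-4*(-4))**4 = 16**4 = 65536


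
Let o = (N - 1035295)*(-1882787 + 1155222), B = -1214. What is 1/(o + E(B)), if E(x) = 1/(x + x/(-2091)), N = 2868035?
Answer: -2537260/3383277575684008091 ≈ -7.4994e-13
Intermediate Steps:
o = -1333437478100 (o = (2868035 - 1035295)*(-1882787 + 1155222) = 1832740*(-727565) = -1333437478100)
E(x) = 2091/(2090*x) (E(x) = 1/(x + x*(-1/2091)) = 1/(x - x/2091) = 1/(2090*x/2091) = 2091/(2090*x))
1/(o + E(B)) = 1/(-1333437478100 + (2091/2090)/(-1214)) = 1/(-1333437478100 + (2091/2090)*(-1/1214)) = 1/(-1333437478100 - 2091/2537260) = 1/(-3383277575684008091/2537260) = -2537260/3383277575684008091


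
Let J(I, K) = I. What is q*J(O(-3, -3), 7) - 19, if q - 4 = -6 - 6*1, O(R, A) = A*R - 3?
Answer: -67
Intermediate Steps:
O(R, A) = -3 + A*R
q = -8 (q = 4 + (-6 - 6*1) = 4 + (-6 - 6) = 4 - 12 = -8)
q*J(O(-3, -3), 7) - 19 = -8*(-3 - 3*(-3)) - 19 = -8*(-3 + 9) - 19 = -8*6 - 19 = -48 - 19 = -67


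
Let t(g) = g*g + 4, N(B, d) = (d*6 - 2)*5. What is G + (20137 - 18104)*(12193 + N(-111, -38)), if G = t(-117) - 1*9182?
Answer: 22454930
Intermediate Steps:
N(B, d) = -10 + 30*d (N(B, d) = (6*d - 2)*5 = (-2 + 6*d)*5 = -10 + 30*d)
t(g) = 4 + g² (t(g) = g² + 4 = 4 + g²)
G = 4511 (G = (4 + (-117)²) - 1*9182 = (4 + 13689) - 9182 = 13693 - 9182 = 4511)
G + (20137 - 18104)*(12193 + N(-111, -38)) = 4511 + (20137 - 18104)*(12193 + (-10 + 30*(-38))) = 4511 + 2033*(12193 + (-10 - 1140)) = 4511 + 2033*(12193 - 1150) = 4511 + 2033*11043 = 4511 + 22450419 = 22454930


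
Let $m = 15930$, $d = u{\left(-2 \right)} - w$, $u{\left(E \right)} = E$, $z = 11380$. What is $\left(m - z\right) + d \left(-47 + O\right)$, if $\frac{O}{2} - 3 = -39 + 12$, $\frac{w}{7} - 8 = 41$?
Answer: $37325$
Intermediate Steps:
$w = 343$ ($w = 56 + 7 \cdot 41 = 56 + 287 = 343$)
$d = -345$ ($d = -2 - 343 = -345$)
$O = -48$ ($O = 6 + 2 \left(-39 + 12\right) = 6 + 2 \left(-27\right) = 6 - 54 = -48$)
$\left(m - z\right) + d \left(-47 + O\right) = \left(15930 - 11380\right) - 345 \left(-47 - 48\right) = \left(15930 - 11380\right) - -32775 = 4550 + 32775 = 37325$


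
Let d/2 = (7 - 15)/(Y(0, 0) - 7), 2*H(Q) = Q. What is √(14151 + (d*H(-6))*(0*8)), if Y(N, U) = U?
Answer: √14151 ≈ 118.96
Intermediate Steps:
H(Q) = Q/2
d = 16/7 (d = 2*((7 - 15)/(0 - 7)) = 2*(-8/(-7)) = 2*(-8*(-⅐)) = 2*(8/7) = 16/7 ≈ 2.2857)
√(14151 + (d*H(-6))*(0*8)) = √(14151 + (16*((½)*(-6))/7)*(0*8)) = √(14151 + ((16/7)*(-3))*0) = √(14151 - 48/7*0) = √(14151 + 0) = √14151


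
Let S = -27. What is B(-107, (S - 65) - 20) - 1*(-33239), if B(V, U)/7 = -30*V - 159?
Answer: 54596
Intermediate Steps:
B(V, U) = -1113 - 210*V (B(V, U) = 7*(-30*V - 159) = 7*(-159 - 30*V) = -1113 - 210*V)
B(-107, (S - 65) - 20) - 1*(-33239) = (-1113 - 210*(-107)) - 1*(-33239) = (-1113 + 22470) + 33239 = 21357 + 33239 = 54596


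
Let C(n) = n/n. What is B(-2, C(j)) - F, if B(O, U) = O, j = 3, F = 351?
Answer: -353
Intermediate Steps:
C(n) = 1
B(-2, C(j)) - F = -2 - 1*351 = -2 - 351 = -353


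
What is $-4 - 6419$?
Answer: $-6423$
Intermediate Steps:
$-4 - 6419 = -6423$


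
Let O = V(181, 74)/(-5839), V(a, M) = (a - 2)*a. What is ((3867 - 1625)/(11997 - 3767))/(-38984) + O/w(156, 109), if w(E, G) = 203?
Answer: -5198749105197/190147557473720 ≈ -0.027341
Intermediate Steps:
V(a, M) = a*(-2 + a) (V(a, M) = (-2 + a)*a = a*(-2 + a))
O = -32399/5839 (O = (181*(-2 + 181))/(-5839) = (181*179)*(-1/5839) = 32399*(-1/5839) = -32399/5839 ≈ -5.5487)
((3867 - 1625)/(11997 - 3767))/(-38984) + O/w(156, 109) = ((3867 - 1625)/(11997 - 3767))/(-38984) - 32399/5839/203 = (2242/8230)*(-1/38984) - 32399/5839*1/203 = (2242*(1/8230))*(-1/38984) - 32399/1185317 = (1121/4115)*(-1/38984) - 32399/1185317 = -1121/160419160 - 32399/1185317 = -5198749105197/190147557473720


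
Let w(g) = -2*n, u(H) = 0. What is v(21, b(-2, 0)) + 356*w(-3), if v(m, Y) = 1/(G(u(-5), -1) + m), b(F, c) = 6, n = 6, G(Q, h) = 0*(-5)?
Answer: -89711/21 ≈ -4272.0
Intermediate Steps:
G(Q, h) = 0
v(m, Y) = 1/m (v(m, Y) = 1/(0 + m) = 1/m)
w(g) = -12 (w(g) = -2*6 = -12)
v(21, b(-2, 0)) + 356*w(-3) = 1/21 + 356*(-12) = 1/21 - 4272 = -89711/21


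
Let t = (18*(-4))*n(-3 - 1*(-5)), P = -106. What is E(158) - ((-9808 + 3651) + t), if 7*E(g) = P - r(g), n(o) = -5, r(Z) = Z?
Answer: 40315/7 ≈ 5759.3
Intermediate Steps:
E(g) = -106/7 - g/7 (E(g) = (-106 - g)/7 = -106/7 - g/7)
t = 360 (t = (18*(-4))*(-5) = -72*(-5) = 360)
E(158) - ((-9808 + 3651) + t) = (-106/7 - ⅐*158) - ((-9808 + 3651) + 360) = (-106/7 - 158/7) - (-6157 + 360) = -264/7 - 1*(-5797) = -264/7 + 5797 = 40315/7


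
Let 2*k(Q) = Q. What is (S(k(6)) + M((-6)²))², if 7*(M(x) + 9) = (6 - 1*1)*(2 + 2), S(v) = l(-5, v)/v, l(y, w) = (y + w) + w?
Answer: 14884/441 ≈ 33.751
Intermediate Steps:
l(y, w) = y + 2*w (l(y, w) = (w + y) + w = y + 2*w)
k(Q) = Q/2
S(v) = (-5 + 2*v)/v
M(x) = -43/7 (M(x) = -9 + ((6 - 1*1)*(2 + 2))/7 = -9 + ((6 - 1)*4)/7 = -9 + (5*4)/7 = -9 + (⅐)*20 = -9 + 20/7 = -43/7)
(S(k(6)) + M((-6)²))² = ((2 - 5/((½)*6)) - 43/7)² = ((2 - 5/3) - 43/7)² = (⅓ - 43/7)² = (-122/21)² = 14884/441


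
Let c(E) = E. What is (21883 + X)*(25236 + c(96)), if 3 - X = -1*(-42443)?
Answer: -520749924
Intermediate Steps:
X = -42440 (X = 3 - (-1)*(-42443) = 3 - 1*42443 = 3 - 42443 = -42440)
(21883 + X)*(25236 + c(96)) = (21883 - 42440)*(25236 + 96) = -20557*25332 = -520749924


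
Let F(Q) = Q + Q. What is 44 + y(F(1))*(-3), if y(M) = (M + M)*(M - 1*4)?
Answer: 68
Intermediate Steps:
F(Q) = 2*Q
y(M) = 2*M*(-4 + M) (y(M) = (2*M)*(M - 4) = (2*M)*(-4 + M) = 2*M*(-4 + M))
44 + y(F(1))*(-3) = 44 + (2*(2*1)*(-4 + 2*1))*(-3) = 44 + (2*2*(-4 + 2))*(-3) = 44 + (2*2*(-2))*(-3) = 44 - 8*(-3) = 44 + 24 = 68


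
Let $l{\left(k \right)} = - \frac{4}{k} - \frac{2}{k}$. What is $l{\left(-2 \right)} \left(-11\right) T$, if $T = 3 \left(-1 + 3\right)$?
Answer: $-198$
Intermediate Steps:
$T = 6$ ($T = 3 \cdot 2 = 6$)
$l{\left(k \right)} = - \frac{6}{k}$
$l{\left(-2 \right)} \left(-11\right) T = - \frac{6}{-2} \left(-11\right) 6 = \left(-6\right) \left(- \frac{1}{2}\right) \left(-11\right) 6 = 3 \left(-11\right) 6 = \left(-33\right) 6 = -198$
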